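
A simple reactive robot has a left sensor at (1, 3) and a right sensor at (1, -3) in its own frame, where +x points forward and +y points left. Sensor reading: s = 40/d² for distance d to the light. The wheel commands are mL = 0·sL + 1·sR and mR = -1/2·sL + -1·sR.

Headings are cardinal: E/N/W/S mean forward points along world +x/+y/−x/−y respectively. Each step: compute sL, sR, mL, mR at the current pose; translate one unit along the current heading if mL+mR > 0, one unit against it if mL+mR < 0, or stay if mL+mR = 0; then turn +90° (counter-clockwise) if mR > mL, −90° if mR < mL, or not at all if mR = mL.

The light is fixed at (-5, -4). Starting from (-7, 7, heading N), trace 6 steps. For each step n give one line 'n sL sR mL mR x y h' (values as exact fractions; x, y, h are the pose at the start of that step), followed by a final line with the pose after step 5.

n=0: pose=(-7,7,N); sL=40/169, sR=8/29; mL=8/29, mR=-1932/4901; mL+mR=-20/169 → advance -1; mR−mL=-3284/4901 → turn -1·90°
n=1: pose=(-7,6,E); sL=4/17, sR=4/5; mL=4/5, mR=-78/85; mL+mR=-2/17 → advance -1; mR−mL=-146/85 → turn -1·90°
n=2: pose=(-8,6,S); sL=40/81, sR=40/117; mL=40/117, mR=-620/1053; mL+mR=-20/81 → advance -1; mR−mL=-980/1053 → turn -1·90°
n=3: pose=(-8,7,W); sL=1/2, sR=10/53; mL=10/53, mR=-93/212; mL+mR=-1/4 → advance -1; mR−mL=-133/212 → turn -1·90°
n=4: pose=(-7,7,N); sL=40/169, sR=8/29; mL=8/29, mR=-1932/4901; mL+mR=-20/169 → advance -1; mR−mL=-3284/4901 → turn -1·90°
n=5: pose=(-7,6,E); sL=4/17, sR=4/5; mL=4/5, mR=-78/85; mL+mR=-2/17 → advance -1; mR−mL=-146/85 → turn -1·90°

0 40/169 8/29 8/29 -1932/4901 -7 7 N
1 4/17 4/5 4/5 -78/85 -7 6 E
2 40/81 40/117 40/117 -620/1053 -8 6 S
3 1/2 10/53 10/53 -93/212 -8 7 W
4 40/169 8/29 8/29 -1932/4901 -7 7 N
5 4/17 4/5 4/5 -78/85 -7 6 E
final -8 6 S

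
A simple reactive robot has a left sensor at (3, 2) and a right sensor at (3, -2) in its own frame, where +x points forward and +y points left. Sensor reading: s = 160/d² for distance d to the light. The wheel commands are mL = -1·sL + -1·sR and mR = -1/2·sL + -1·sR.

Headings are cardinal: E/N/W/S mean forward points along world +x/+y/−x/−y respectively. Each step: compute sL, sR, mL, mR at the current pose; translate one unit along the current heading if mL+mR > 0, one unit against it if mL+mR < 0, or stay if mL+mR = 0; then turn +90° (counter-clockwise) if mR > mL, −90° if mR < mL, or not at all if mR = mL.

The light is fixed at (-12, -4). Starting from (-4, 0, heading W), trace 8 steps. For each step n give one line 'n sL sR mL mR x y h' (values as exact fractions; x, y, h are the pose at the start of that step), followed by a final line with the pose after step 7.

0 160/29 160/61 -14400/1769 -9520/1769 -4 0 W
1 80/61 16/5 -1376/305 -1176/305 -3 0 S
2 160/193 160/153 -55360/29529 -43120/29529 -3 1 E
3 8/5 40/41 -528/205 -364/205 -4 1 N
4 160/29 160/61 -14400/1769 -9520/1769 -4 0 W
5 80/61 16/5 -1376/305 -1176/305 -3 0 S
6 160/193 160/153 -55360/29529 -43120/29529 -3 1 E
7 8/5 40/41 -528/205 -364/205 -4 1 N
final -4 0 W

n=0: pose=(-4,0,W); sL=160/29, sR=160/61; mL=-14400/1769, mR=-9520/1769; mL+mR=-23920/1769 → advance -1; mR−mL=80/29 → turn +1·90°
n=1: pose=(-3,0,S); sL=80/61, sR=16/5; mL=-1376/305, mR=-1176/305; mL+mR=-2552/305 → advance -1; mR−mL=40/61 → turn +1·90°
n=2: pose=(-3,1,E); sL=160/193, sR=160/153; mL=-55360/29529, mR=-43120/29529; mL+mR=-98480/29529 → advance -1; mR−mL=80/193 → turn +1·90°
n=3: pose=(-4,1,N); sL=8/5, sR=40/41; mL=-528/205, mR=-364/205; mL+mR=-892/205 → advance -1; mR−mL=4/5 → turn +1·90°
n=4: pose=(-4,0,W); sL=160/29, sR=160/61; mL=-14400/1769, mR=-9520/1769; mL+mR=-23920/1769 → advance -1; mR−mL=80/29 → turn +1·90°
n=5: pose=(-3,0,S); sL=80/61, sR=16/5; mL=-1376/305, mR=-1176/305; mL+mR=-2552/305 → advance -1; mR−mL=40/61 → turn +1·90°
n=6: pose=(-3,1,E); sL=160/193, sR=160/153; mL=-55360/29529, mR=-43120/29529; mL+mR=-98480/29529 → advance -1; mR−mL=80/193 → turn +1·90°
n=7: pose=(-4,1,N); sL=8/5, sR=40/41; mL=-528/205, mR=-364/205; mL+mR=-892/205 → advance -1; mR−mL=4/5 → turn +1·90°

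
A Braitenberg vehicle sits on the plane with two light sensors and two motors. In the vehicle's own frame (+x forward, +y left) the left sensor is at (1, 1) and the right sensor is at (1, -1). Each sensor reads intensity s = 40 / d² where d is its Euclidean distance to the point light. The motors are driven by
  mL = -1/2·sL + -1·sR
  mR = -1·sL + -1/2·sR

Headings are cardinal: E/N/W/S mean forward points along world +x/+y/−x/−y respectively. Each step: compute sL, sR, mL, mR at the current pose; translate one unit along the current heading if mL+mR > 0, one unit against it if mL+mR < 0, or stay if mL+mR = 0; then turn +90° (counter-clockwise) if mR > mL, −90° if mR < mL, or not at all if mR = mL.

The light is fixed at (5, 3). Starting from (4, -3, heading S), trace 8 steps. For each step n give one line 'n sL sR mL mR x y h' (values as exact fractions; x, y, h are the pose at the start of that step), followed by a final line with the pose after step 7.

n=0: pose=(4,-3,S); sL=40/49, sR=40/53; mL=-3020/2597, mR=-3100/2597; mL+mR=-6120/2597 → advance -1; mR−mL=-80/2597 → turn -1·90°
n=1: pose=(4,-2,W); sL=1, sR=2; mL=-5/2, mR=-2; mL+mR=-9/2 → advance -1; mR−mL=1/2 → turn +1·90°
n=2: pose=(5,-2,S); sL=40/37, sR=40/37; mL=-60/37, mR=-60/37; mL+mR=-120/37 → advance -1; mR−mL=0 → turn +0·90°
n=3: pose=(5,-1,S); sL=20/13, sR=20/13; mL=-30/13, mR=-30/13; mL+mR=-60/13 → advance -1; mR−mL=0 → turn +0·90°
n=4: pose=(5,0,S); sL=40/17, sR=40/17; mL=-60/17, mR=-60/17; mL+mR=-120/17 → advance -1; mR−mL=0 → turn +0·90°
n=5: pose=(5,1,S); sL=4, sR=4; mL=-6, mR=-6; mL+mR=-12 → advance -1; mR−mL=0 → turn +0·90°
n=6: pose=(5,2,S); sL=8, sR=8; mL=-12, mR=-12; mL+mR=-24 → advance -1; mR−mL=0 → turn +0·90°
n=7: pose=(5,3,S); sL=20, sR=20; mL=-30, mR=-30; mL+mR=-60 → advance -1; mR−mL=0 → turn +0·90°

0 40/49 40/53 -3020/2597 -3100/2597 4 -3 S
1 1 2 -5/2 -2 4 -2 W
2 40/37 40/37 -60/37 -60/37 5 -2 S
3 20/13 20/13 -30/13 -30/13 5 -1 S
4 40/17 40/17 -60/17 -60/17 5 0 S
5 4 4 -6 -6 5 1 S
6 8 8 -12 -12 5 2 S
7 20 20 -30 -30 5 3 S
final 5 4 S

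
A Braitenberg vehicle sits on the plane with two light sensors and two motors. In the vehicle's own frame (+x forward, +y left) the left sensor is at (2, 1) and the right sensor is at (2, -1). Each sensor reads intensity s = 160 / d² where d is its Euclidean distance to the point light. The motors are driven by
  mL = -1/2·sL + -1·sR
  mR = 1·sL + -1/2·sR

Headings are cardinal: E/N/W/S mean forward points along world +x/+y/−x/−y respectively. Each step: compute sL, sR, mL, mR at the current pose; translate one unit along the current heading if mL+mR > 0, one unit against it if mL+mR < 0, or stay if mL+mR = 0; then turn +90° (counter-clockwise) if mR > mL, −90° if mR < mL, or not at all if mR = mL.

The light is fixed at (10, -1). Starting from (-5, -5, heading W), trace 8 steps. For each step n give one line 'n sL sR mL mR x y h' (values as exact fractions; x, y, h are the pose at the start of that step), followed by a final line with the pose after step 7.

n=0: pose=(-5,-5,W); sL=80/157, sR=80/149; mL=-18520/23393, mR=5640/23393; mL+mR=-12880/23393 → advance -1; mR−mL=24160/23393 → turn +1·90°
n=1: pose=(-4,-5,S); sL=32/41, sR=160/261; mL=-10736/10701, mR=5072/10701; mL+mR=-1888/3567 → advance -1; mR−mL=15808/10701 → turn +1·90°
n=2: pose=(-4,-4,E); sL=40/37, sR=1; mL=-57/37, mR=43/74; mL+mR=-71/74 → advance -1; mR−mL=157/74 → turn +1·90°
n=3: pose=(-5,-4,N); sL=160/257, sR=160/197; mL=-56880/50629, mR=10960/50629; mL+mR=-45920/50629 → advance -1; mR−mL=67840/50629 → turn +1·90°
n=4: pose=(-5,-5,W); sL=80/157, sR=80/149; mL=-18520/23393, mR=5640/23393; mL+mR=-12880/23393 → advance -1; mR−mL=24160/23393 → turn +1·90°
n=5: pose=(-4,-5,S); sL=32/41, sR=160/261; mL=-10736/10701, mR=5072/10701; mL+mR=-1888/3567 → advance -1; mR−mL=15808/10701 → turn +1·90°
n=6: pose=(-4,-4,E); sL=40/37, sR=1; mL=-57/37, mR=43/74; mL+mR=-71/74 → advance -1; mR−mL=157/74 → turn +1·90°
n=7: pose=(-5,-4,N); sL=160/257, sR=160/197; mL=-56880/50629, mR=10960/50629; mL+mR=-45920/50629 → advance -1; mR−mL=67840/50629 → turn +1·90°

0 80/157 80/149 -18520/23393 5640/23393 -5 -5 W
1 32/41 160/261 -10736/10701 5072/10701 -4 -5 S
2 40/37 1 -57/37 43/74 -4 -4 E
3 160/257 160/197 -56880/50629 10960/50629 -5 -4 N
4 80/157 80/149 -18520/23393 5640/23393 -5 -5 W
5 32/41 160/261 -10736/10701 5072/10701 -4 -5 S
6 40/37 1 -57/37 43/74 -4 -4 E
7 160/257 160/197 -56880/50629 10960/50629 -5 -4 N
final -5 -5 W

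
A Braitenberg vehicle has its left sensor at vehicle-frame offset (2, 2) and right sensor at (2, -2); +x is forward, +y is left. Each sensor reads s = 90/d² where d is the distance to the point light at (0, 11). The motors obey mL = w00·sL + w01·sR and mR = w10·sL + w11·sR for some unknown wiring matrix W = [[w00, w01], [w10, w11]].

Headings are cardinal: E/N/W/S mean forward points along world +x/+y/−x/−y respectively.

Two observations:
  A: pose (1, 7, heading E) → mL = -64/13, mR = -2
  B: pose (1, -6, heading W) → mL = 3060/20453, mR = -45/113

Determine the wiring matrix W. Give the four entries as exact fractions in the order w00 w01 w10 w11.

-1 1 0 -1

obs A: pose=(1,7,E) → sL=90/13, sR=2, mL=-64/13, mR=-2
obs B: pose=(1,-6,W) → sL=45/181, sR=45/113, mL=3060/20453, mR=-45/113
sensor matrix S = [[90/13, 2], [45/181, 45/113]]; det S = 600840/265889
solve [mL_A; mL_B] = S·[w00; w01] and [mR_A; mR_B] = S·[w10; w11]:
  w00 = -1, w01 = 1, w10 = 0, w11 = -1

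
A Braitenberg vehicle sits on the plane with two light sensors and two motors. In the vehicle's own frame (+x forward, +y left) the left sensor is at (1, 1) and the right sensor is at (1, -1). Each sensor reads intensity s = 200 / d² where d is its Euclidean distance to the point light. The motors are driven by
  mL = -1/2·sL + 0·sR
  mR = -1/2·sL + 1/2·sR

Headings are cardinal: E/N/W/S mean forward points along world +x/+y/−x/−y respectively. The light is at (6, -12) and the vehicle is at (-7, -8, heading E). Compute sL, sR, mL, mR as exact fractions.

left sensor world pos  = (-6, -7); dL² = 169
right sensor world pos = (-6, -9); dR² = 153
sL = 200/169 = 200/169
sR = 200/153 = 200/153
mL = -1/2·sL + 0·sR = -100/169
mR = -1/2·sL + 1/2·sR = 1600/25857

200/169 200/153 -100/169 1600/25857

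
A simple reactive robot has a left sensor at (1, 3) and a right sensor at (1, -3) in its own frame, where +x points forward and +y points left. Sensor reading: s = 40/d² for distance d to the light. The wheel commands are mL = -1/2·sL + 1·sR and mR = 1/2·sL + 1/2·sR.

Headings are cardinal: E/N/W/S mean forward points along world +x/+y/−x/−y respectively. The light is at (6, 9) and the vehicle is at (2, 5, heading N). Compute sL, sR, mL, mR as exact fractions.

20/29 4 106/29 68/29

left sensor world pos  = (-1, 6); dL² = 58
right sensor world pos = (5, 6); dR² = 10
sL = 40/58 = 20/29
sR = 40/10 = 4
mL = -1/2·sL + 1·sR = 106/29
mR = 1/2·sL + 1/2·sR = 68/29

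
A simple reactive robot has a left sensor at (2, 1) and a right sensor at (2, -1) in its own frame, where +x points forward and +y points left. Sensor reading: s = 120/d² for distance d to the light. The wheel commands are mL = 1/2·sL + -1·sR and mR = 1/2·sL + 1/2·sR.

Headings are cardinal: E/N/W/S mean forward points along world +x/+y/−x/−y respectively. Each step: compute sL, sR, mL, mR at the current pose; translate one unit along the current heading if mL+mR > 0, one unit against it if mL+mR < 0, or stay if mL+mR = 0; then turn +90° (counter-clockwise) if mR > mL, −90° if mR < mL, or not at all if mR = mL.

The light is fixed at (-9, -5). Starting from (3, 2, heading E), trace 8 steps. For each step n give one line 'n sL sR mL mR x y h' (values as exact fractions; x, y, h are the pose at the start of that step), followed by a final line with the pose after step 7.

0 6/13 15/29 -108/377 369/754 3 2 E
1 8/15 120/277 -692/4155 2008/4155 4 2 N
2 12/17 60/101 -414/1717 1116/1717 4 3 W
3 24/41 120/157 -3036/6437 4344/6437 3 3 S
4 6/13 15/29 -108/377 369/754 3 2 E
5 8/15 120/277 -692/4155 2008/4155 4 2 N
6 12/17 60/101 -414/1717 1116/1717 4 3 W
7 24/41 120/157 -3036/6437 4344/6437 3 3 S
final 3 2 E

n=0: pose=(3,2,E); sL=6/13, sR=15/29; mL=-108/377, mR=369/754; mL+mR=153/754 → advance +1; mR−mL=45/58 → turn +1·90°
n=1: pose=(4,2,N); sL=8/15, sR=120/277; mL=-692/4155, mR=2008/4155; mL+mR=1316/4155 → advance +1; mR−mL=180/277 → turn +1·90°
n=2: pose=(4,3,W); sL=12/17, sR=60/101; mL=-414/1717, mR=1116/1717; mL+mR=702/1717 → advance +1; mR−mL=90/101 → turn +1·90°
n=3: pose=(3,3,S); sL=24/41, sR=120/157; mL=-3036/6437, mR=4344/6437; mL+mR=1308/6437 → advance +1; mR−mL=180/157 → turn +1·90°
n=4: pose=(3,2,E); sL=6/13, sR=15/29; mL=-108/377, mR=369/754; mL+mR=153/754 → advance +1; mR−mL=45/58 → turn +1·90°
n=5: pose=(4,2,N); sL=8/15, sR=120/277; mL=-692/4155, mR=2008/4155; mL+mR=1316/4155 → advance +1; mR−mL=180/277 → turn +1·90°
n=6: pose=(4,3,W); sL=12/17, sR=60/101; mL=-414/1717, mR=1116/1717; mL+mR=702/1717 → advance +1; mR−mL=90/101 → turn +1·90°
n=7: pose=(3,3,S); sL=24/41, sR=120/157; mL=-3036/6437, mR=4344/6437; mL+mR=1308/6437 → advance +1; mR−mL=180/157 → turn +1·90°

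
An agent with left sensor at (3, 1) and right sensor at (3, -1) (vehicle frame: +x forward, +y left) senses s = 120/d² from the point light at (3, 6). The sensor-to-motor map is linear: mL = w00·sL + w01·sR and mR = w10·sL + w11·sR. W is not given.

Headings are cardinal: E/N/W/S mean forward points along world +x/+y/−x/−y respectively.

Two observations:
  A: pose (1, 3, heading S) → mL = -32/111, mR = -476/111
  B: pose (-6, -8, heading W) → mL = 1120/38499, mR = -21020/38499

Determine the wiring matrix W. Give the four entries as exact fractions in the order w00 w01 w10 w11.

obs A: pose=(1,3,S) → sL=120/37, sR=8/3, mL=-32/111, mR=-476/111
obs B: pose=(-6,-8,W) → sL=40/123, sR=120/313, mL=1120/38499, mR=-21020/38499
sensor matrix S = [[120/37, 8/3], [40/123, 120/313]]; det S = 1607680/4273389
solve [mL_A; mL_B] = S·[w00; w01] and [mR_A; mR_B] = S·[w10; w11]:
  w00 = -1/2, w01 = 1/2, w10 = -1/2, w11 = -1

-1/2 1/2 -1/2 -1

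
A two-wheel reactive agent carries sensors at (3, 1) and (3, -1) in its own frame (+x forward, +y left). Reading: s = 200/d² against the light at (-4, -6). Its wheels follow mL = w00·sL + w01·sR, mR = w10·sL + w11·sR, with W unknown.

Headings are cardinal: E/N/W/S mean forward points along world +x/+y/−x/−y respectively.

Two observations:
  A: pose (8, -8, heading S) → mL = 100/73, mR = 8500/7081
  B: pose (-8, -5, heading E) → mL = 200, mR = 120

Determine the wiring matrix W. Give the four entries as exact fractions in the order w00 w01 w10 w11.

0 1 1/2 1/2

obs A: pose=(8,-8,S) → sL=100/97, sR=100/73, mL=100/73, mR=8500/7081
obs B: pose=(-8,-5,E) → sL=40, sR=200, mL=200, mR=120
sensor matrix S = [[100/97, 100/73], [40, 200]]; det S = 1072000/7081
solve [mL_A; mL_B] = S·[w00; w01] and [mR_A; mR_B] = S·[w10; w11]:
  w00 = 0, w01 = 1, w10 = 1/2, w11 = 1/2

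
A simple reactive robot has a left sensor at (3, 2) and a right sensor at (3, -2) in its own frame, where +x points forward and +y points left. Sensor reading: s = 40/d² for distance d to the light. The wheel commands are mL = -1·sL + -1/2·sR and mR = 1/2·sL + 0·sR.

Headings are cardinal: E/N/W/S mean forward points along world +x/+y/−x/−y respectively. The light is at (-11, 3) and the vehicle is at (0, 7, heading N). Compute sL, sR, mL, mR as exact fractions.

left sensor world pos  = (-2, 10); dL² = 130
right sensor world pos = (2, 10); dR² = 218
sL = 40/130 = 4/13
sR = 40/218 = 20/109
mL = -1·sL + -1/2·sR = -566/1417
mR = 1/2·sL + 0·sR = 2/13

4/13 20/109 -566/1417 2/13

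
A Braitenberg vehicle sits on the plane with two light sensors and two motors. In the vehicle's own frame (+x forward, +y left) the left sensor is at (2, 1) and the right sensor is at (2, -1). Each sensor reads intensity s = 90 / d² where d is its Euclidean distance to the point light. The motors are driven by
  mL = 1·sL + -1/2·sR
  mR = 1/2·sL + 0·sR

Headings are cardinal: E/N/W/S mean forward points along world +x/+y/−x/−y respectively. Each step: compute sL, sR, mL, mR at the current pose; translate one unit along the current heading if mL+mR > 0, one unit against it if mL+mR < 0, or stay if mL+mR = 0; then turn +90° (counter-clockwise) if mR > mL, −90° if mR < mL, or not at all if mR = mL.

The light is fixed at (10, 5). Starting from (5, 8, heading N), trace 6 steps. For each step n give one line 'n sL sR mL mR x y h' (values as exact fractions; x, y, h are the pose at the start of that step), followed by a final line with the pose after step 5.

n=0: pose=(5,8,N); sL=90/61, sR=90/41; mL=945/2501, mR=45/61; mL+mR=2790/2501 → advance +1; mR−mL=900/2501 → turn +1·90°
n=1: pose=(5,9,W); sL=45/29, sR=45/37; mL=2025/2146, mR=45/58; mL+mR=1845/1073 → advance +1; mR−mL=-180/1073 → turn -1·90°
n=2: pose=(4,9,N); sL=18/17, sR=90/61; mL=333/1037, mR=9/17; mL+mR=882/1037 → advance +1; mR−mL=216/1037 → turn +1·90°
n=3: pose=(4,10,W); sL=9/8, sR=9/10; mL=27/40, mR=9/16; mL+mR=99/80 → advance +1; mR−mL=-9/80 → turn -1·90°
n=4: pose=(3,10,N); sL=90/113, sR=18/17; mL=513/1921, mR=45/113; mL+mR=1278/1921 → advance +1; mR−mL=252/1921 → turn +1·90°
n=5: pose=(3,11,W); sL=45/53, sR=9/13; mL=693/1378, mR=45/106; mL+mR=639/689 → advance +1; mR−mL=-54/689 → turn -1·90°

0 90/61 90/41 945/2501 45/61 5 8 N
1 45/29 45/37 2025/2146 45/58 5 9 W
2 18/17 90/61 333/1037 9/17 4 9 N
3 9/8 9/10 27/40 9/16 4 10 W
4 90/113 18/17 513/1921 45/113 3 10 N
5 45/53 9/13 693/1378 45/106 3 11 W
final 2 11 N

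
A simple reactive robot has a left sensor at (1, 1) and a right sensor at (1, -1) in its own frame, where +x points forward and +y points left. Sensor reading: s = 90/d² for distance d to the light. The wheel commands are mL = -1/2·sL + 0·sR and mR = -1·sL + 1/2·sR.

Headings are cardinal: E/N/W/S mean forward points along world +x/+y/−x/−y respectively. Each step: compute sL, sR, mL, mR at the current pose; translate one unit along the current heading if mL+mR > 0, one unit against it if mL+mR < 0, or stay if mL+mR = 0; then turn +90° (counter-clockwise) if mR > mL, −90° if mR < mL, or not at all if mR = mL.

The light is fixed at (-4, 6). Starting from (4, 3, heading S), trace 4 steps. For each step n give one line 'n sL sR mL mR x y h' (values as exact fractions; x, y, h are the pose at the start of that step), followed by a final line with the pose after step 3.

0 90/97 18/13 -45/97 -297/1261 4 3 S
1 45/41 1 -45/82 -49/82 4 4 E
2 90/73 2 -45/73 -17/73 3 4 S
3 45/32 45/34 -45/64 -405/544 3 5 E
final 2 5 S

n=0: pose=(4,3,S); sL=90/97, sR=18/13; mL=-45/97, mR=-297/1261; mL+mR=-882/1261 → advance -1; mR−mL=288/1261 → turn +1·90°
n=1: pose=(4,4,E); sL=45/41, sR=1; mL=-45/82, mR=-49/82; mL+mR=-47/41 → advance -1; mR−mL=-2/41 → turn -1·90°
n=2: pose=(3,4,S); sL=90/73, sR=2; mL=-45/73, mR=-17/73; mL+mR=-62/73 → advance -1; mR−mL=28/73 → turn +1·90°
n=3: pose=(3,5,E); sL=45/32, sR=45/34; mL=-45/64, mR=-405/544; mL+mR=-1575/1088 → advance -1; mR−mL=-45/1088 → turn -1·90°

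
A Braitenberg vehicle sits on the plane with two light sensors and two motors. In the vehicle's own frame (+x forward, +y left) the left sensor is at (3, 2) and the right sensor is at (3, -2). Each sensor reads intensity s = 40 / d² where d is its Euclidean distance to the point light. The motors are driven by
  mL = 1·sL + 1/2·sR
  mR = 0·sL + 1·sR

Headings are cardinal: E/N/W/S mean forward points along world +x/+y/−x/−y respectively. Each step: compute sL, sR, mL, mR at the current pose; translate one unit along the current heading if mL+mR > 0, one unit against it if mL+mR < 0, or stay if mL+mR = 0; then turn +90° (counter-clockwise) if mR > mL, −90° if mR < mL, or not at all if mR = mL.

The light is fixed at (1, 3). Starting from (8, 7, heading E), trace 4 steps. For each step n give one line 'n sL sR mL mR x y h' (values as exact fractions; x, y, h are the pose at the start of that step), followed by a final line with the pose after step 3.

n=0: pose=(8,7,E); sL=5/17, sR=5/13; mL=215/442, mR=5/13; mL+mR=385/442 → advance +1; mR−mL=-45/442 → turn -1·90°
n=1: pose=(9,7,S); sL=40/101, sR=40/37; mL=3500/3737, mR=40/37; mL+mR=7540/3737 → advance +1; mR−mL=540/3737 → turn +1·90°
n=2: pose=(9,6,E); sL=20/73, sR=20/61; mL=1950/4453, mR=20/61; mL+mR=3410/4453 → advance +1; mR−mL=-490/4453 → turn -1·90°
n=3: pose=(10,6,S); sL=40/121, sR=40/49; mL=4380/5929, mR=40/49; mL+mR=9220/5929 → advance +1; mR−mL=460/5929 → turn +1·90°

0 5/17 5/13 215/442 5/13 8 7 E
1 40/101 40/37 3500/3737 40/37 9 7 S
2 20/73 20/61 1950/4453 20/61 9 6 E
3 40/121 40/49 4380/5929 40/49 10 6 S
final 10 5 E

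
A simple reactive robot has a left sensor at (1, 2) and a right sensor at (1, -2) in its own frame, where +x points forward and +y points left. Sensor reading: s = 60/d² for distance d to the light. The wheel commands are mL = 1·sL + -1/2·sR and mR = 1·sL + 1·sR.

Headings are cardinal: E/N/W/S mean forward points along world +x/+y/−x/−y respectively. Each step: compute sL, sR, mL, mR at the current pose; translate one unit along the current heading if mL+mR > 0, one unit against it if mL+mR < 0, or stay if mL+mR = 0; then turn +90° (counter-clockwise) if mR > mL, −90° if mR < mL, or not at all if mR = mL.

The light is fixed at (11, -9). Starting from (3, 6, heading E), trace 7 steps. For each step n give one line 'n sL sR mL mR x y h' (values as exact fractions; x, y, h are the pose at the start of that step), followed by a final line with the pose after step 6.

n=0: pose=(3,6,E); sL=30/169, sR=30/109; mL=735/18421, mR=8340/18421; mL+mR=9075/18421 → advance +1; mR−mL=45/109 → turn +1·90°
n=1: pose=(4,6,N); sL=60/337, sR=60/281; mL=6750/94697, mR=37080/94697; mL+mR=43830/94697 → advance +1; mR−mL=90/281 → turn +1·90°
n=2: pose=(4,7,W); sL=3/13, sR=15/97; mL=387/2522, mR=486/1261; mL+mR=1359/2522 → advance +1; mR−mL=45/194 → turn +1·90°
n=3: pose=(3,7,S); sL=20/87, sR=12/65; mL=778/5655, mR=2344/5655; mL+mR=3122/5655 → advance +1; mR−mL=18/65 → turn +1·90°
n=4: pose=(3,6,E); sL=30/169, sR=30/109; mL=735/18421, mR=8340/18421; mL+mR=9075/18421 → advance +1; mR−mL=45/109 → turn +1·90°
n=5: pose=(4,6,N); sL=60/337, sR=60/281; mL=6750/94697, mR=37080/94697; mL+mR=43830/94697 → advance +1; mR−mL=90/281 → turn +1·90°
n=6: pose=(4,7,W); sL=3/13, sR=15/97; mL=387/2522, mR=486/1261; mL+mR=1359/2522 → advance +1; mR−mL=45/194 → turn +1·90°

0 30/169 30/109 735/18421 8340/18421 3 6 E
1 60/337 60/281 6750/94697 37080/94697 4 6 N
2 3/13 15/97 387/2522 486/1261 4 7 W
3 20/87 12/65 778/5655 2344/5655 3 7 S
4 30/169 30/109 735/18421 8340/18421 3 6 E
5 60/337 60/281 6750/94697 37080/94697 4 6 N
6 3/13 15/97 387/2522 486/1261 4 7 W
final 3 7 S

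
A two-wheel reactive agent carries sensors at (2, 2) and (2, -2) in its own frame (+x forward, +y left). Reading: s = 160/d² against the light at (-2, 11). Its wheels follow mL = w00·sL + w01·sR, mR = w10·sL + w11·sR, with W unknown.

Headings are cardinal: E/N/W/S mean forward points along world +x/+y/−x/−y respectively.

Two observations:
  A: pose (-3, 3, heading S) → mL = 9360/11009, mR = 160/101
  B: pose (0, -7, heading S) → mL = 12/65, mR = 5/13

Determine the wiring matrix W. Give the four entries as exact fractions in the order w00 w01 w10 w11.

obs A: pose=(-3,3,S) → sL=160/101, sR=160/109, mL=9360/11009, mR=160/101
obs B: pose=(0,-7,S) → sL=5/13, sR=2/5, mL=12/65, mR=5/13
sensor matrix S = [[160/101, 160/109], [5/13, 2/5]]; det S = 9888/143117
solve [mL_A; mL_B] = S·[w00; w01] and [mR_A; mR_B] = S·[w10; w11]:
  w00 = 1, w01 = -1/2, w10 = 1, w11 = 0

1 -1/2 1 0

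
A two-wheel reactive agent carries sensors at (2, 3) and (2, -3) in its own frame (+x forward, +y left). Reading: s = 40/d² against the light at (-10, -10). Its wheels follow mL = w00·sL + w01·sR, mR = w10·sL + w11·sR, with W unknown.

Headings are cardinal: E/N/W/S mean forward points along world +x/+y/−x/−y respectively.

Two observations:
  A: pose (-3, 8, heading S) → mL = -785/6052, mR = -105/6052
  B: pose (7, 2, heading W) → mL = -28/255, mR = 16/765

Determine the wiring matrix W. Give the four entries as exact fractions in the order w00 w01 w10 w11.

obs A: pose=(-3,8,S) → sL=10/89, sR=5/34, mL=-785/6052, mR=-105/6052
obs B: pose=(7,2,W) → sL=20/153, sR=4/45, mL=-28/255, mR=16/765
sensor matrix S = [[10/89, 5/34], [20/153, 4/45]]; det S = -2138/231489
solve [mL_A; mL_B] = S·[w00; w01] and [mR_A; mR_B] = S·[w10; w11]:
  w00 = -1/2, w01 = -1/2, w10 = 1/2, w11 = -1/2

-1/2 -1/2 1/2 -1/2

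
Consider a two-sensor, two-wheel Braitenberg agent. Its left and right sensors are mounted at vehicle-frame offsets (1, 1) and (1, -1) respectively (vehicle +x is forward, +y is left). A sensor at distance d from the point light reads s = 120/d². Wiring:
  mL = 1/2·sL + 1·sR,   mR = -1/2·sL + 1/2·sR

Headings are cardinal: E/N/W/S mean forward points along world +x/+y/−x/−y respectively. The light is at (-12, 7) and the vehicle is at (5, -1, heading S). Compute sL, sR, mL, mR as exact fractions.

8/27 120/337 4588/9099 272/9099

left sensor world pos  = (6, -2); dL² = 405
right sensor world pos = (4, -2); dR² = 337
sL = 120/405 = 8/27
sR = 120/337 = 120/337
mL = 1/2·sL + 1·sR = 4588/9099
mR = -1/2·sL + 1/2·sR = 272/9099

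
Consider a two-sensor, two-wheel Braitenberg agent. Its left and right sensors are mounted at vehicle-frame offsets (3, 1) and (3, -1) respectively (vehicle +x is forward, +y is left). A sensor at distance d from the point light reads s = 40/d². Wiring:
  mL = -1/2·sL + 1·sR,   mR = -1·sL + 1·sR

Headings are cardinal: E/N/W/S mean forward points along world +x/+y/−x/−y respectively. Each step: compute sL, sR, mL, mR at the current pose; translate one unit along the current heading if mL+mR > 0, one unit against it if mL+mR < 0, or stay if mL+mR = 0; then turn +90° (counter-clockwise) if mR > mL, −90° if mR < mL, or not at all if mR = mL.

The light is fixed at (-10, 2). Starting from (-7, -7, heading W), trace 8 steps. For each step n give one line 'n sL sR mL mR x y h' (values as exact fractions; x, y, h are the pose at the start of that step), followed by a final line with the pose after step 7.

n=0: pose=(-7,-7,W); sL=2/5, sR=5/8; mL=17/40, mR=9/40; mL+mR=13/20 → advance +1; mR−mL=-1/5 → turn -1·90°
n=1: pose=(-8,-7,N); sL=40/37, sR=8/9; mL=116/333, mR=-64/333; mL+mR=52/333 → advance +1; mR−mL=-20/37 → turn -1·90°
n=2: pose=(-8,-6,E); sL=20/37, sR=20/53; mL=210/1961, mR=-320/1961; mL+mR=-110/1961 → advance -1; mR−mL=-10/37 → turn -1·90°
n=3: pose=(-9,-6,S); sL=8/25, sR=40/121; mL=516/3025, mR=32/3025; mL+mR=548/3025 → advance +1; mR−mL=-4/25 → turn -1·90°
n=4: pose=(-9,-7,W); sL=5/13, sR=10/17; mL=175/442, mR=45/221; mL+mR=265/442 → advance +1; mR−mL=-5/26 → turn -1·90°
n=5: pose=(-10,-7,N); sL=40/37, sR=40/37; mL=20/37, mR=0; mL+mR=20/37 → advance +1; mR−mL=-20/37 → turn -1·90°
n=6: pose=(-10,-6,E); sL=20/29, sR=4/9; mL=26/261, mR=-64/261; mL+mR=-38/261 → advance -1; mR−mL=-10/29 → turn -1·90°
n=7: pose=(-11,-6,S); sL=40/121, sR=8/25; mL=468/3025, mR=-32/3025; mL+mR=436/3025 → advance +1; mR−mL=-20/121 → turn -1·90°

0 2/5 5/8 17/40 9/40 -7 -7 W
1 40/37 8/9 116/333 -64/333 -8 -7 N
2 20/37 20/53 210/1961 -320/1961 -8 -6 E
3 8/25 40/121 516/3025 32/3025 -9 -6 S
4 5/13 10/17 175/442 45/221 -9 -7 W
5 40/37 40/37 20/37 0 -10 -7 N
6 20/29 4/9 26/261 -64/261 -10 -6 E
7 40/121 8/25 468/3025 -32/3025 -11 -6 S
final -11 -7 W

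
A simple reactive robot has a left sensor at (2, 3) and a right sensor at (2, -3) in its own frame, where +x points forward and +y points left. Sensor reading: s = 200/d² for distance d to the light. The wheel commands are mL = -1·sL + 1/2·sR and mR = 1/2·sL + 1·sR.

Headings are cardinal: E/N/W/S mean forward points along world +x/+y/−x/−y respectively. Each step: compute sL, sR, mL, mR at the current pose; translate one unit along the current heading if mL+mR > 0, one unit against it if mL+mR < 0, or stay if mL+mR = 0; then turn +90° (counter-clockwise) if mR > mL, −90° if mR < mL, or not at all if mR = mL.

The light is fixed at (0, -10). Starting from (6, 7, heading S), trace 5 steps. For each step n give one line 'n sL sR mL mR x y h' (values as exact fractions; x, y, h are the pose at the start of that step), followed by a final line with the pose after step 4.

0 100/153 100/117 -50/221 2350/1989 6 7 S
1 8/17 200/233 -164/3961 4332/3961 6 6 E
2 10/17 25/53 -635/1802 690/901 7 6 N
3 200/221 8/17 -148/221 12/13 7 7 W
4 100/153 100/117 -50/221 2350/1989 6 7 S
final 6 6 E

n=0: pose=(6,7,S); sL=100/153, sR=100/117; mL=-50/221, mR=2350/1989; mL+mR=1900/1989 → advance +1; mR−mL=2800/1989 → turn +1·90°
n=1: pose=(6,6,E); sL=8/17, sR=200/233; mL=-164/3961, mR=4332/3961; mL+mR=4168/3961 → advance +1; mR−mL=4496/3961 → turn +1·90°
n=2: pose=(7,6,N); sL=10/17, sR=25/53; mL=-635/1802, mR=690/901; mL+mR=745/1802 → advance +1; mR−mL=2015/1802 → turn +1·90°
n=3: pose=(7,7,W); sL=200/221, sR=8/17; mL=-148/221, mR=12/13; mL+mR=56/221 → advance +1; mR−mL=352/221 → turn +1·90°
n=4: pose=(6,7,S); sL=100/153, sR=100/117; mL=-50/221, mR=2350/1989; mL+mR=1900/1989 → advance +1; mR−mL=2800/1989 → turn +1·90°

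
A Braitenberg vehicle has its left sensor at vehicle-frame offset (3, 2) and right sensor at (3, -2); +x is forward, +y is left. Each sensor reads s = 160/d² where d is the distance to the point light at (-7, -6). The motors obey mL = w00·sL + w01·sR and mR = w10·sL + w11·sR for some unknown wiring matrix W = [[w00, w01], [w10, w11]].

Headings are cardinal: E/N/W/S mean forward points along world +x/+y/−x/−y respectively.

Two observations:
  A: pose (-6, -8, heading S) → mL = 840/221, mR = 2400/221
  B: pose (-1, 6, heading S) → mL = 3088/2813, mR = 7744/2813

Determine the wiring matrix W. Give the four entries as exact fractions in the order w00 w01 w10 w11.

obs A: pose=(-6,-8,S) → sL=80/17, sR=80/13, mL=840/221, mR=2400/221
obs B: pose=(-1,6,S) → sL=32/29, sR=160/97, mL=3088/2813, mR=7744/2813
sensor matrix S = [[80/17, 80/13], [32/29, 160/97]]; det S = 604160/621673
solve [mL_A; mL_B] = S·[w00; w01] and [mR_A; mR_B] = S·[w10; w11]:
  w00 = -1/2, w01 = 1, w10 = 1, w11 = 1

-1/2 1 1 1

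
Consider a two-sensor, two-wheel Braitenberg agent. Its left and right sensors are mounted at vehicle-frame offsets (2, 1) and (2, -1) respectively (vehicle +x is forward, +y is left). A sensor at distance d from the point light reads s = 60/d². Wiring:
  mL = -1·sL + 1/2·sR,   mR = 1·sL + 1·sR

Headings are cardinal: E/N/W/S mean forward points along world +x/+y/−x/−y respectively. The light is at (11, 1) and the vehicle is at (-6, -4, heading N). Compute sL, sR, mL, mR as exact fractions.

left sensor world pos  = (-7, -2); dL² = 333
right sensor world pos = (-5, -2); dR² = 265
sL = 60/333 = 20/111
sR = 60/265 = 12/53
mL = -1·sL + 1/2·sR = -394/5883
mR = 1·sL + 1·sR = 2392/5883

20/111 12/53 -394/5883 2392/5883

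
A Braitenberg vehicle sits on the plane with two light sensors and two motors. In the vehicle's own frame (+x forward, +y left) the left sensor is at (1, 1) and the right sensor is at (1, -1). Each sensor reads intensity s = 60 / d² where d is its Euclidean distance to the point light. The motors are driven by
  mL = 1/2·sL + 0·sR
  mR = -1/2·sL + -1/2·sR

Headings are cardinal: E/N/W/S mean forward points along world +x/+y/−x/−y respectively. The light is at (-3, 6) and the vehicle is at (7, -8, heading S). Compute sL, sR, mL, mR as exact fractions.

30/173 10/51 15/173 -1630/8823

left sensor world pos  = (8, -9); dL² = 346
right sensor world pos = (6, -9); dR² = 306
sL = 60/346 = 30/173
sR = 60/306 = 10/51
mL = 1/2·sL + 0·sR = 15/173
mR = -1/2·sL + -1/2·sR = -1630/8823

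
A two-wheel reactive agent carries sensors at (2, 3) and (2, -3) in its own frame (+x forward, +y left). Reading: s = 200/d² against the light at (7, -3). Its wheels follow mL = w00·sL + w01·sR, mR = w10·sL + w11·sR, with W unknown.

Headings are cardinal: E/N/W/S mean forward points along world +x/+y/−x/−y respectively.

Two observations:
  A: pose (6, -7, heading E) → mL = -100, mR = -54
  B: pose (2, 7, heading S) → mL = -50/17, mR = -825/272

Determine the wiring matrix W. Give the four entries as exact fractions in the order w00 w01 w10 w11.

obs A: pose=(6,-7,E) → sL=100, sR=4, mL=-100, mR=-54
obs B: pose=(2,7,S) → sL=50/17, sR=25/16, mL=-50/17, mR=-825/272
sensor matrix S = [[100, 4], [50/17, 25/16]]; det S = 9825/68
solve [mL_A; mL_B] = S·[w00; w01] and [mR_A; mR_B] = S·[w10; w11]:
  w00 = -1, w01 = 0, w10 = -1/2, w11 = -1

-1 0 -1/2 -1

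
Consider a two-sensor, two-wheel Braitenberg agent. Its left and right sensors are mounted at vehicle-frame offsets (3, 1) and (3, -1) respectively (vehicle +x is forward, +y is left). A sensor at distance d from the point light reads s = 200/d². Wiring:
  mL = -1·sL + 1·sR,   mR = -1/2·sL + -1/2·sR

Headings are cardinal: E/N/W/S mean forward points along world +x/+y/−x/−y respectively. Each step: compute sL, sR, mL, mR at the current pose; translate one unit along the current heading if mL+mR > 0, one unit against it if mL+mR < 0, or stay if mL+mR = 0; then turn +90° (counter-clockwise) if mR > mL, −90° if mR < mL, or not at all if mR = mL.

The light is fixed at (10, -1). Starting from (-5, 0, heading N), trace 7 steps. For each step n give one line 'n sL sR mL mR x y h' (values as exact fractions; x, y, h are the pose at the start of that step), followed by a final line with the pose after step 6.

n=0: pose=(-5,0,N); sL=25/34, sR=50/53; mL=375/1802, mR=-3025/3604; mL+mR=-2275/3604 → advance -1; mR−mL=-3775/3604 → turn -1·90°
n=1: pose=(-5,-1,E); sL=40/29, sR=40/29; mL=0, mR=-40/29; mL+mR=-40/29 → advance -1; mR−mL=-40/29 → turn -1·90°
n=2: pose=(-6,-1,S); sL=100/117, sR=100/149; mL=-3200/17433, mR=-13300/17433; mL+mR=-5500/5811 → advance -1; mR−mL=-10100/17433 → turn -1·90°
n=3: pose=(-6,0,W); sL=200/361, sR=40/73; mL=-160/26353, mR=-14520/26353; mL+mR=-14680/26353 → advance -1; mR−mL=-14360/26353 → turn -1·90°
n=4: pose=(-5,0,N); sL=25/34, sR=50/53; mL=375/1802, mR=-3025/3604; mL+mR=-2275/3604 → advance -1; mR−mL=-3775/3604 → turn -1·90°
n=5: pose=(-5,-1,E); sL=40/29, sR=40/29; mL=0, mR=-40/29; mL+mR=-40/29 → advance -1; mR−mL=-40/29 → turn -1·90°
n=6: pose=(-6,-1,S); sL=100/117, sR=100/149; mL=-3200/17433, mR=-13300/17433; mL+mR=-5500/5811 → advance -1; mR−mL=-10100/17433 → turn -1·90°

0 25/34 50/53 375/1802 -3025/3604 -5 0 N
1 40/29 40/29 0 -40/29 -5 -1 E
2 100/117 100/149 -3200/17433 -13300/17433 -6 -1 S
3 200/361 40/73 -160/26353 -14520/26353 -6 0 W
4 25/34 50/53 375/1802 -3025/3604 -5 0 N
5 40/29 40/29 0 -40/29 -5 -1 E
6 100/117 100/149 -3200/17433 -13300/17433 -6 -1 S
final -6 0 W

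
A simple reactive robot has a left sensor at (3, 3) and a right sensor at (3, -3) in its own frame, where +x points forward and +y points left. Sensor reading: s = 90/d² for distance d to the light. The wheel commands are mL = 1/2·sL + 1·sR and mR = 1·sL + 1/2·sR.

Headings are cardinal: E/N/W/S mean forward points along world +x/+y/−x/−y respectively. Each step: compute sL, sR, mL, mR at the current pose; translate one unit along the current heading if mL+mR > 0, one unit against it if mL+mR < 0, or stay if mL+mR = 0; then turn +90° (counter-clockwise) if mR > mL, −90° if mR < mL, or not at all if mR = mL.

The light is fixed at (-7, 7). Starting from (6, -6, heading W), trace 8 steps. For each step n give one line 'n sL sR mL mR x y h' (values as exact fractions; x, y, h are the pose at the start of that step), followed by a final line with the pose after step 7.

0 45/178 9/20 513/890 1701/3560 6 -6 W
1 90/181 18/65 6183/11765 7479/11765 5 -6 N
2 5/17 5/9 215/306 175/306 5 -5 W
3 18/29 90/277 5103/8033 6291/8033 4 -5 N
4 9/26 45/64 729/832 1161/1664 4 -4 W
5 90/113 90/233 20655/26329 26055/26329 3 -4 N
6 45/109 45/49 12015/10682 9315/10682 3 -3 W
7 18/17 90/193 3267/3281 4239/3281 2 -3 N
final 2 -2 W

n=0: pose=(6,-6,W); sL=45/178, sR=9/20; mL=513/890, mR=1701/3560; mL+mR=3753/3560 → advance +1; mR−mL=-351/3560 → turn -1·90°
n=1: pose=(5,-6,N); sL=90/181, sR=18/65; mL=6183/11765, mR=7479/11765; mL+mR=13662/11765 → advance +1; mR−mL=1296/11765 → turn +1·90°
n=2: pose=(5,-5,W); sL=5/17, sR=5/9; mL=215/306, mR=175/306; mL+mR=65/51 → advance +1; mR−mL=-20/153 → turn -1·90°
n=3: pose=(4,-5,N); sL=18/29, sR=90/277; mL=5103/8033, mR=6291/8033; mL+mR=11394/8033 → advance +1; mR−mL=1188/8033 → turn +1·90°
n=4: pose=(4,-4,W); sL=9/26, sR=45/64; mL=729/832, mR=1161/1664; mL+mR=2619/1664 → advance +1; mR−mL=-297/1664 → turn -1·90°
n=5: pose=(3,-4,N); sL=90/113, sR=90/233; mL=20655/26329, mR=26055/26329; mL+mR=46710/26329 → advance +1; mR−mL=5400/26329 → turn +1·90°
n=6: pose=(3,-3,W); sL=45/109, sR=45/49; mL=12015/10682, mR=9315/10682; mL+mR=10665/5341 → advance +1; mR−mL=-1350/5341 → turn -1·90°
n=7: pose=(2,-3,N); sL=18/17, sR=90/193; mL=3267/3281, mR=4239/3281; mL+mR=7506/3281 → advance +1; mR−mL=972/3281 → turn +1·90°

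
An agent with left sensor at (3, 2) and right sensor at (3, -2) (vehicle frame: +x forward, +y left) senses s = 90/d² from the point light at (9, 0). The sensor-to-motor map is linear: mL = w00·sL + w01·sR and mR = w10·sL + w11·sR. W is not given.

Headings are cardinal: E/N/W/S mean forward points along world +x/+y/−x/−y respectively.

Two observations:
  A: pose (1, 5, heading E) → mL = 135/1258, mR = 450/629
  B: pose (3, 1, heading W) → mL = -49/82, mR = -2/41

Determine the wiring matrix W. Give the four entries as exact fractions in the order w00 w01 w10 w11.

obs A: pose=(1,5,E) → sL=45/37, sR=45/17, mL=135/1258, mR=450/629
obs B: pose=(3,1,W) → sL=45/41, sR=1, mL=-49/82, mR=-2/41
sensor matrix S = [[45/37, 45/17], [45/41, 1]]; det S = -43560/25789
solve [mL_A; mL_B] = S·[w00; w01] and [mR_A; mR_B] = S·[w10; w11]:
  w00 = -1, w01 = 1/2, w10 = -1/2, w11 = 1/2

-1 1/2 -1/2 1/2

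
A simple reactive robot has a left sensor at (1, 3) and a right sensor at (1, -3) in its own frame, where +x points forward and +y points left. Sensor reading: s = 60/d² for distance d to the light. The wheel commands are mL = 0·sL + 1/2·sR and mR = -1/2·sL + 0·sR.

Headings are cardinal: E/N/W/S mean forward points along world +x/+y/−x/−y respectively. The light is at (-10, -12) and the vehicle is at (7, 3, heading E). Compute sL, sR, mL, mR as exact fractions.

5/54 5/39 5/78 -5/108

left sensor world pos  = (8, 6); dL² = 648
right sensor world pos = (8, 0); dR² = 468
sL = 60/648 = 5/54
sR = 60/468 = 5/39
mL = 0·sL + 1/2·sR = 5/78
mR = -1/2·sL + 0·sR = -5/108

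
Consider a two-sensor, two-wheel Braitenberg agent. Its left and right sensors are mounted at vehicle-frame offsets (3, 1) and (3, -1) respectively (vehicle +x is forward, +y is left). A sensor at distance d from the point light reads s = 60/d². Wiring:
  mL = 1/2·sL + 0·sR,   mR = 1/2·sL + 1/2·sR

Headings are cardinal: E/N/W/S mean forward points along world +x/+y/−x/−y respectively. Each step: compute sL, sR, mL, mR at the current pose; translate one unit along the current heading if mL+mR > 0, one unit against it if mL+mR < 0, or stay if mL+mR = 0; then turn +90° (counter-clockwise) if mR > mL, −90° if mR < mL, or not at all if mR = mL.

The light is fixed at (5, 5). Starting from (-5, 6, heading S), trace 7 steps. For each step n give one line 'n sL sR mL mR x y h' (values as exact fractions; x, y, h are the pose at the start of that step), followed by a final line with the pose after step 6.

n=0: pose=(-5,6,S); sL=12/17, sR=12/25; mL=6/17, mR=252/425; mL+mR=402/425 → advance +1; mR−mL=6/25 → turn +1·90°
n=1: pose=(-5,5,E); sL=6/5, sR=6/5; mL=3/5, mR=6/5; mL+mR=9/5 → advance +1; mR−mL=3/5 → turn +1·90°
n=2: pose=(-4,5,N); sL=60/109, sR=60/73; mL=30/109, mR=5460/7957; mL+mR=7650/7957 → advance +1; mR−mL=30/73 → turn +1·90°
n=3: pose=(-4,6,W); sL=5/12, sR=15/37; mL=5/24, mR=365/888; mL+mR=275/444 → advance +1; mR−mL=15/74 → turn +1·90°
n=4: pose=(-5,6,S); sL=12/17, sR=12/25; mL=6/17, mR=252/425; mL+mR=402/425 → advance +1; mR−mL=6/25 → turn +1·90°
n=5: pose=(-5,5,E); sL=6/5, sR=6/5; mL=3/5, mR=6/5; mL+mR=9/5 → advance +1; mR−mL=3/5 → turn +1·90°
n=6: pose=(-4,5,N); sL=60/109, sR=60/73; mL=30/109, mR=5460/7957; mL+mR=7650/7957 → advance +1; mR−mL=30/73 → turn +1·90°

0 12/17 12/25 6/17 252/425 -5 6 S
1 6/5 6/5 3/5 6/5 -5 5 E
2 60/109 60/73 30/109 5460/7957 -4 5 N
3 5/12 15/37 5/24 365/888 -4 6 W
4 12/17 12/25 6/17 252/425 -5 6 S
5 6/5 6/5 3/5 6/5 -5 5 E
6 60/109 60/73 30/109 5460/7957 -4 5 N
final -4 6 W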